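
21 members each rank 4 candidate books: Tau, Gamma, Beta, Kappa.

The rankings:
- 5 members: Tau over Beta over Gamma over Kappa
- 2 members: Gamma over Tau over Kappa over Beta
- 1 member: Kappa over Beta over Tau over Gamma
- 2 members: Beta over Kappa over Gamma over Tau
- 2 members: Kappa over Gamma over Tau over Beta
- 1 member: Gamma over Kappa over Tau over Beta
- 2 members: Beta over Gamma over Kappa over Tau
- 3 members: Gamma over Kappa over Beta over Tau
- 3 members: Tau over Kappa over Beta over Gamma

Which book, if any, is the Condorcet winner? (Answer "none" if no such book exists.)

none

Head-to-head results (21 members):
Tau vs Gamma: Tau preferred on 5+1+3 = 9 ballots; Gamma wins 12–9.
Tau vs Beta: 13 to 8, Tau.
Tau vs Kappa: Tau is ranked higher on 5+2+3 = 10 ballots, Kappa on 11. Kappa wins 11–10.
Gamma vs Beta: 2+2+1+3 = 8 for Gamma, 13 for Beta — Beta by 13–8.
Gamma vs Kappa: 13 to 8, Gamma.
Beta vs Kappa: 9 to 12, Kappa.
Every book loses at least once (Tau loses to Gamma; Gamma loses to Beta; Beta loses to Tau; Kappa loses to Gamma). The majority relation contains the cycle Tau beats Beta beats Gamma beats Tau, so there is no Condorcet winner.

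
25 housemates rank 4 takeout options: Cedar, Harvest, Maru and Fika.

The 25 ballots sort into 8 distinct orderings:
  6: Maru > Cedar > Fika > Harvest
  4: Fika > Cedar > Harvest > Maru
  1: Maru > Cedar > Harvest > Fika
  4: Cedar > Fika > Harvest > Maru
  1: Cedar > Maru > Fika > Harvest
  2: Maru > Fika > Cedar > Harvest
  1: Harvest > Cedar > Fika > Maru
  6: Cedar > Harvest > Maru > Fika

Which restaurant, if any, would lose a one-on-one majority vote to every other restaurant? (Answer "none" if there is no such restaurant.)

none

Head-to-head results (25 friends):
Cedar–Harvest: Cedar 24–1.
Cedar vs Maru: 16 to 9, Cedar.
Cedar vs Fika: Cedar, 19–6.
Harvest vs Maru: 15 to 10, Harvest.
Harvest vs Fika: 8 to 17, Fika.
Maru vs Fika: 16 to 9, Maru.
No restaurant is winless: Cedar beats Harvest; Harvest beats Maru; Maru beats Fika; Fika beats Harvest. There is no Condorcet loser.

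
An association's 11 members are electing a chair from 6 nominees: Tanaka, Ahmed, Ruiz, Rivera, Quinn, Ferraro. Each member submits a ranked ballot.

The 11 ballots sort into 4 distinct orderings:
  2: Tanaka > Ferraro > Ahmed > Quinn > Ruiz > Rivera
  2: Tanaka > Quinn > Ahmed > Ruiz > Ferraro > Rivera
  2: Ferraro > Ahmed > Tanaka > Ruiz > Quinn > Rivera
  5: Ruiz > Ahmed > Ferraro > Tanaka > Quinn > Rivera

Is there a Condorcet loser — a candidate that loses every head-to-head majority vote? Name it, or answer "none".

Head-to-head results (11 voters):
Tanaka–Ahmed: Ahmed 7–4.
Tanaka vs Ruiz: Tanaka preferred on 2+2+2 = 6 ballots; Tanaka wins 6–5.
Tanaka vs Rivera: 2+2+2+5 = 11 for Tanaka, 0 for Rivera — Tanaka by 11–0.
Tanaka vs Quinn: 11 to 0, Tanaka.
Tanaka vs Ferraro: Tanaka preferred on 2+2 = 4 ballots; Ferraro wins 7–4.
Ahmed vs Ruiz: Ahmed is ranked higher on 2+2+2 = 6 ballots, Ruiz on 5. Ahmed wins 6–5.
Ahmed vs Rivera: Ahmed wins 11–0.
Ahmed–Quinn: Ahmed 9–2.
Ahmed vs Ferraro: Ahmed wins 7–4.
Ruiz vs Rivera: 11 to 0, Ruiz.
Ruiz vs Quinn: Ruiz preferred on 2+5 = 7 ballots; Ruiz wins 7–4.
Ruiz vs Ferraro: Ruiz wins 7–4.
Rivera vs Quinn: Quinn wins 11–0.
Rivera vs Ferraro: Rivera is ranked higher on 0 ballots, Ferraro on 11. Ferraro wins 11–0.
Quinn vs Ferraro: Ferraro wins 9–2.
Only Rivera has no wins; Rivera is the Condorcet loser.

Rivera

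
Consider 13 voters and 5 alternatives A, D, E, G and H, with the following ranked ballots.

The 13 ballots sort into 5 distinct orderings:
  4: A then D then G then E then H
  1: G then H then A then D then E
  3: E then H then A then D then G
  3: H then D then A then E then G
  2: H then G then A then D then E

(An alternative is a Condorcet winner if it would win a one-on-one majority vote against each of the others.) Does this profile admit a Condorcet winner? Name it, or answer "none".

Check each pair by majority over 13 ballots:
A vs D: A preferred on 4+1+3+2 = 10 ballots; A wins 10–3.
A vs E: 10 to 3, A.
A vs G: A is ranked higher on 4+3+3 = 10 ballots, G on 3. A wins 10–3.
A vs H: 4 to 9, H.
D vs E: D is ranked higher on 4+1+3+2 = 10 ballots, E on 3. D wins 10–3.
D vs G: 10 to 3, D.
D vs H: D is ranked higher on 4 ballots, H on 9. H wins 9–4.
E vs G: 6 to 7, G.
E vs H: E is ranked higher on 4+3 = 7 ballots, H on 6. E wins 7–6.
G vs H: G preferred on 4+1 = 5 ballots; H wins 8–5.
Each alternative drops at least one matchup (A loses to H; D loses to A; E loses to A; G loses to A; H loses to E); the cycle A > E > H > A rules out a Condorcet winner.

none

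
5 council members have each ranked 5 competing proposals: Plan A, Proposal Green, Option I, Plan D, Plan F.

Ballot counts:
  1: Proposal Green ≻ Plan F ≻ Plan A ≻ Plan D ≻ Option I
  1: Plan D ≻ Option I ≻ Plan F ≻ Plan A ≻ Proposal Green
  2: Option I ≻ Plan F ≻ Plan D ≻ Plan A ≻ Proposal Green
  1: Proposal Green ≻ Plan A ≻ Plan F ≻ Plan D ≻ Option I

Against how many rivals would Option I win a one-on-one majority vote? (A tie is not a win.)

3

Option I against each rival (5 council members):
Option I–Plan A: Option I 3–2.
Option I vs Proposal Green: Option I wins 3–2.
Option I vs Plan D: Option I preferred on 2 ballots; Plan D wins 3–2.
Option I vs Plan F: 3 to 2, Option I.
Option I beats Plan A, Proposal Green, Plan F; loses to Plan D — 3 pairwise wins.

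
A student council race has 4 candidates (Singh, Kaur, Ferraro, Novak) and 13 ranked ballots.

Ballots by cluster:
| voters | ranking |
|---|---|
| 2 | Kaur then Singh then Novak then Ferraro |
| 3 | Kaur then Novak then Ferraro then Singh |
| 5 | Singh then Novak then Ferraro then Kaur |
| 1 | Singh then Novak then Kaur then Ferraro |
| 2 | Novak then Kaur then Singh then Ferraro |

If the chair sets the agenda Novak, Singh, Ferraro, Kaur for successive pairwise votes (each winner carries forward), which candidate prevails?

Kaur

Round 1: Novak vs Singh — 5–8, Singh advances.
Round 2: Singh vs Ferraro — 10–3, Singh advances.
Round 3: Singh vs Kaur — 6–7, Kaur advances.
Kaur survives the agenda.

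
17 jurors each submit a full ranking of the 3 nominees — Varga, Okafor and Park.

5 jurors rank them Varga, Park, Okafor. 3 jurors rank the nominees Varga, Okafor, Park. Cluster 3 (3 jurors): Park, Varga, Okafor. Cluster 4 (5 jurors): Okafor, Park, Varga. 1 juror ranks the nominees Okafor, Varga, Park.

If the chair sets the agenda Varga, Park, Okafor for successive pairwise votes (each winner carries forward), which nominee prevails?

Varga

Round 1: Varga vs Park — 9–8, Varga advances.
Round 2: Varga vs Okafor — 11–6, Varga advances.
The agenda winner is Varga.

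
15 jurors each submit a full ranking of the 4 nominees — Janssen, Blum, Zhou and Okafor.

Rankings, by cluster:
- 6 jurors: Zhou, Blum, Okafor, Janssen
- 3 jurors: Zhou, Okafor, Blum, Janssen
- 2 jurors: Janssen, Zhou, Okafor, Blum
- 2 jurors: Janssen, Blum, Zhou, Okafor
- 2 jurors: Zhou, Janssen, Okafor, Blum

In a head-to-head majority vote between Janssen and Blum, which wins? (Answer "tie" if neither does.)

Ballots ranking Janssen above Blum: 2 + 2 + 2 = 6.
Ballots ranking Blum above Janssen: 15 − 6 = 9.
Blum wins the head-to-head 9–6.

Blum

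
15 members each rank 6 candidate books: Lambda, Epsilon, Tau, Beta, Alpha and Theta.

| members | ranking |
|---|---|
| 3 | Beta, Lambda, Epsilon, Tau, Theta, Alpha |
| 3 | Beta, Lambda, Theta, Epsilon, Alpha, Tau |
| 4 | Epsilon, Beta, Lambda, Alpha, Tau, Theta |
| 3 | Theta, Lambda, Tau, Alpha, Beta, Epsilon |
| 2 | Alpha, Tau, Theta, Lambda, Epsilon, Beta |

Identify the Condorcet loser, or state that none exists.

none

Head-to-head results (15 members):
Lambda vs Epsilon: 3+3+3+2 = 11 for Lambda, 4 for Epsilon — Lambda by 11–4.
Lambda vs Tau: Lambda is ranked higher on 3+3+4+3 = 13 ballots, Tau on 2. Lambda wins 13–2.
Lambda vs Beta: Beta wins 10–5.
Lambda vs Alpha: Lambda, 13–2.
Lambda vs Theta: Lambda wins 10–5.
Epsilon vs Tau: 10 to 5, Epsilon.
Epsilon vs Beta: Beta, 9–6.
Epsilon vs Alpha: Epsilon, 10–5.
Epsilon vs Theta: 3+4 = 7 for Epsilon, 8 for Theta — Theta by 8–7.
Tau vs Beta: Beta wins 10–5.
Tau vs Alpha: Alpha wins 9–6.
Tau vs Theta: Tau wins 9–6.
Beta vs Alpha: Beta preferred on 3+3+4 = 10 ballots; Beta wins 10–5.
Beta vs Theta: Beta, 10–5.
Alpha–Theta: Theta 9–6.
Each book has at least one pairwise win (Lambda beats Epsilon; Epsilon beats Tau; Tau beats Theta; Beta beats Lambda; Alpha beats Tau; Theta beats Epsilon) — no Condorcet loser.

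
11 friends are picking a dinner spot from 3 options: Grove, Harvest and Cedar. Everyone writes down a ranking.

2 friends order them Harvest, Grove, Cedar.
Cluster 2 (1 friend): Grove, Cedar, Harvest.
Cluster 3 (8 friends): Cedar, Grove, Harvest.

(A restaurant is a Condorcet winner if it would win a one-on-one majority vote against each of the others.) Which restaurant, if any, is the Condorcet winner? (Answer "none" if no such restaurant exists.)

Cedar

Pairwise majorities:
Grove vs Harvest: Grove is ranked higher on 1+8 = 9 ballots, Harvest on 2. Grove wins 9–2.
Grove–Cedar: Cedar 8–3.
Harvest vs Cedar: Harvest is ranked higher on 2 ballots, Cedar on 9. Cedar wins 9–2.
Cedar wins every pairwise contest, so Cedar is the Condorcet winner.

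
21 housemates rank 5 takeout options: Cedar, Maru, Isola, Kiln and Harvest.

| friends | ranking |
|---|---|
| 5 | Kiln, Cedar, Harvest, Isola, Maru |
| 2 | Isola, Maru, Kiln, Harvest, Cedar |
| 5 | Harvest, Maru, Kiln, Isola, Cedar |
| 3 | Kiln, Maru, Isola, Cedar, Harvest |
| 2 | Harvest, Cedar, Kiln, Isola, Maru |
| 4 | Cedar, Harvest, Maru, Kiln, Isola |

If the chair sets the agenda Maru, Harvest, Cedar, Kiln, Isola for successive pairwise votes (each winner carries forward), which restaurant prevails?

Kiln

Round 1: Maru vs Harvest — 5–16, Harvest advances.
Round 2: Harvest vs Cedar — 9–12, Cedar advances.
Round 3: Cedar vs Kiln — 6–15, Kiln advances.
Round 4: Kiln vs Isola — 19–2, Kiln advances.
The agenda winner is Kiln.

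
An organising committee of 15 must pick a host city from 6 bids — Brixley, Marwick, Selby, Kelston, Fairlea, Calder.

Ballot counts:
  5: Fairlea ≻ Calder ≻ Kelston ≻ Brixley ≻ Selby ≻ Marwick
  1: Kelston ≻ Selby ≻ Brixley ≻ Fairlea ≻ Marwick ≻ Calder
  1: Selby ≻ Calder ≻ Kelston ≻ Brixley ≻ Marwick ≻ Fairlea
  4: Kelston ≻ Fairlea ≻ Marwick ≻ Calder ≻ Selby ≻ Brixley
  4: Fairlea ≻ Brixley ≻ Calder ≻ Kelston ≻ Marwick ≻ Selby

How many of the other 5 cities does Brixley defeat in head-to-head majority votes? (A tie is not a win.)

2

Brixley against each rival (15 organisers):
Brixley vs Marwick: 11 to 4, Brixley.
Brixley–Selby: Brixley 9–6.
Brixley vs Kelston: 4 for Brixley, 11 for Kelston — Kelston by 11–4.
Brixley vs Fairlea: Brixley preferred on 1+1 = 2 ballots; Fairlea wins 13–2.
Brixley vs Calder: Calder, 10–5.
Brixley beats Marwick, Selby; loses to Kelston, Fairlea, Calder — 2 pairwise wins.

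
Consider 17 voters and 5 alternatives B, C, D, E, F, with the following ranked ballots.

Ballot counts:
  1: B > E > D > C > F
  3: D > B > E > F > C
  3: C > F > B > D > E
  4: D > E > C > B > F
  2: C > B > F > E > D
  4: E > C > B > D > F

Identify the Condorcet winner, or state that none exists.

Head-to-head results (17 voters):
B vs C: B preferred on 1+3 = 4 ballots; C wins 13–4.
B vs D: B is ranked higher on 1+3+2+4 = 10 ballots, D on 7. B wins 10–7.
B vs E: 9 to 8, B.
B–F: B 14–3.
C vs D: C is ranked higher on 3+2+4 = 9 ballots, D on 8. C wins 9–8.
C–E: E 12–5.
C vs F: C is ranked higher on 1+3+4+2+4 = 14 ballots, F on 3. C wins 14–3.
D vs E: D, 10–7.
D vs F: 1+3+4+4 = 12 for D, 5 for F — D by 12–5.
E vs F: E wins 12–5.
Every alternative loses at least once (B loses to C; C loses to E; D loses to B; E loses to B; F loses to B). The majority relation contains the cycle B → E → C → B, so there is no Condorcet winner.

none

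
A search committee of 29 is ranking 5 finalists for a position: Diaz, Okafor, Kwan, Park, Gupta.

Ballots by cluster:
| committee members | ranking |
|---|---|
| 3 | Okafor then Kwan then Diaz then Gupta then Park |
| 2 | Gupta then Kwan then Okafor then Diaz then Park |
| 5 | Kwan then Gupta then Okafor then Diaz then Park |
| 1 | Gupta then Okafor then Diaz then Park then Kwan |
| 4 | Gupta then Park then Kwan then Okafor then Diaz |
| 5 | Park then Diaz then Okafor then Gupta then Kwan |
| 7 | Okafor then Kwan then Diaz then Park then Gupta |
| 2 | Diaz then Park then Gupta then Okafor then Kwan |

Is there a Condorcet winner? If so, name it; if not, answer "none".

Check each pair by majority over 29 ballots:
Diaz vs Okafor: 5+2 = 7 for Diaz, 22 for Okafor — Okafor by 22–7.
Diaz vs Kwan: 8 to 21, Kwan.
Diaz vs Park: 20 to 9, Diaz.
Diaz vs Gupta: Diaz is ranked higher on 3+5+7+2 = 17 ballots, Gupta on 12. Diaz wins 17–12.
Okafor vs Kwan: 3+1+5+7+2 = 18 for Okafor, 11 for Kwan — Okafor by 18–11.
Okafor vs Park: Okafor is ranked higher on 3+2+5+1+7 = 18 ballots, Park on 11. Okafor wins 18–11.
Okafor vs Gupta: 15 to 14, Okafor.
Kwan vs Park: Kwan is ranked higher on 3+2+5+7 = 17 ballots, Park on 12. Kwan wins 17–12.
Kwan vs Gupta: 3+5+7 = 15 for Kwan, 14 for Gupta — Kwan by 15–14.
Park vs Gupta: 5+7+2 = 14 for Park, 15 for Gupta — Gupta by 15–14.
Okafor beats each of Diaz, Kwan, Park, Gupta — Okafor is the Condorcet winner.

Okafor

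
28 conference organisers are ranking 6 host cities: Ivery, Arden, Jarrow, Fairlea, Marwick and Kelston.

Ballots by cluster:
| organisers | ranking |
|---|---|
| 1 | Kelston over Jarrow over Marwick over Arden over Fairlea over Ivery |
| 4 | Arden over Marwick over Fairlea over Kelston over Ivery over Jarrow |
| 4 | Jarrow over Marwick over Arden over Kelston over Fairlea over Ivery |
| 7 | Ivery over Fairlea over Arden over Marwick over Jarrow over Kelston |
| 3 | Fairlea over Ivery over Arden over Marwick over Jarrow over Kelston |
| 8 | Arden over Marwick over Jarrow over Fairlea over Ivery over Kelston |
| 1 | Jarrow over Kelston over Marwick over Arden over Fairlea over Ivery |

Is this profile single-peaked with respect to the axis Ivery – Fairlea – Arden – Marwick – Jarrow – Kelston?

no

Axis positions: Ivery=1, Fairlea=2, Arden=3, Marwick=4, Jarrow=5, Kelston=6.
Cluster 1 (peak Kelston at position 6): ranking walks positions 6-5-4-3-2-1, expanding outward from the peak — single-peaked.
Cluster 2: ranking walks positions 3-4-2-6-1-5; Kelston is ranked above Jarrow even though Jarrow lies between Kelston and the peak Arden on the axis — preferences dip and rise again. Not single-peaked.
Cluster 3 (peak Jarrow at position 5): ranking walks positions 5-4-3-6-2-1, expanding outward from the peak — single-peaked.
Cluster 4 (peak Ivery at position 1): ranking walks positions 1-2-3-4-5-6, expanding outward from the peak — single-peaked.
Cluster 5 (peak Fairlea at position 2): ranking walks positions 2-1-3-4-5-6, expanding outward from the peak — single-peaked.
Cluster 6 (peak Arden at position 3): ranking walks positions 3-4-5-2-1-6, expanding outward from the peak — single-peaked.
Cluster 7 (peak Jarrow at position 5): ranking walks positions 5-6-4-3-2-1, expanding outward from the peak — single-peaked.
Cluster 2 violates single-peakedness, so the profile is not single-peaked on this axis.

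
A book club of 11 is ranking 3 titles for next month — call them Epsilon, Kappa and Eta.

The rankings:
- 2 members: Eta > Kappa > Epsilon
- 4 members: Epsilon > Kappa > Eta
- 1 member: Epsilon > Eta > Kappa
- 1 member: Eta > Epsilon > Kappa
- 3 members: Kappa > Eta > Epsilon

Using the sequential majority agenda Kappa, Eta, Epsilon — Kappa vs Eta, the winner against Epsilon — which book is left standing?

Round 1: Kappa vs Eta — 7–4, Kappa advances.
Round 2: Kappa vs Epsilon — 5–6, Epsilon advances.
Epsilon survives the agenda.

Epsilon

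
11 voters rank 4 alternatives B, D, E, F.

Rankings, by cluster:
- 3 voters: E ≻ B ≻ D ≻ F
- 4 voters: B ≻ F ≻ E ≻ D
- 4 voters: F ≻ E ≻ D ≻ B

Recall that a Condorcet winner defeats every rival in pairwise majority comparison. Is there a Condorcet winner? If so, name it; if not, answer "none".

Pairwise majorities:
B vs D: B, 7–4.
B–E: E 7–4.
B vs F: B, 7–4.
D–E: E 11–0.
D vs F: F wins 8–3.
E–F: F 8–3.
Every alternative loses at least once (B loses to E; D loses to B; E loses to F; F loses to B). The majority relation contains the cycle B > F > E > B, so there is no Condorcet winner.

none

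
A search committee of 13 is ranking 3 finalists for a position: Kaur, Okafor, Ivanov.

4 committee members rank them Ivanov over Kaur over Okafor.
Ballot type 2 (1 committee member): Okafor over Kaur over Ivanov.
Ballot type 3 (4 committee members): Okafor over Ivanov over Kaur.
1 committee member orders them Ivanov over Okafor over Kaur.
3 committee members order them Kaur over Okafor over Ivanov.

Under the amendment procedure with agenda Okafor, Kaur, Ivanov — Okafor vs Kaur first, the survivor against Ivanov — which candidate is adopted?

Ivanov

Round 1: Okafor vs Kaur — 6–7, Kaur advances.
Round 2: Kaur vs Ivanov — 4–9, Ivanov advances.
Ivanov survives the agenda.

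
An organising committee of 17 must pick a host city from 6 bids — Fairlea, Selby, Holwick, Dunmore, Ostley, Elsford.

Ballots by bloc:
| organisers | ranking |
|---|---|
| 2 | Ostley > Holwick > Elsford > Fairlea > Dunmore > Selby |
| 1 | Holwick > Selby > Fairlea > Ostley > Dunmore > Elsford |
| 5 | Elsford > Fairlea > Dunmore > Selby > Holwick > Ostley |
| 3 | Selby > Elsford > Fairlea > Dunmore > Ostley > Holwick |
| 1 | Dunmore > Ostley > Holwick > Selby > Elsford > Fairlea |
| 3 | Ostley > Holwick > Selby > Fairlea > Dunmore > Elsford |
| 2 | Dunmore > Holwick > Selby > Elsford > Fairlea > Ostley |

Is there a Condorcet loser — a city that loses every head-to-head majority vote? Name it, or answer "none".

none

Head-to-head results (17 organisers):
Fairlea vs Selby: Fairlea preferred on 2+5 = 7 ballots; Selby wins 10–7.
Fairlea vs Holwick: Holwick, 9–8.
Fairlea vs Dunmore: Fairlea, 14–3.
Fairlea vs Ostley: 11 to 6, Fairlea.
Fairlea vs Elsford: 1+3 = 4 for Fairlea, 13 for Elsford — Elsford by 13–4.
Selby vs Holwick: 8 to 9, Holwick.
Selby vs Dunmore: Dunmore, 10–7.
Selby vs Ostley: Selby is ranked higher on 1+5+3+2 = 11 ballots, Ostley on 6. Selby wins 11–6.
Selby vs Elsford: Selby wins 10–7.
Holwick–Dunmore: Dunmore 11–6.
Holwick vs Ostley: Holwick preferred on 1+5+2 = 8 ballots; Ostley wins 9–8.
Holwick vs Elsford: 9 to 8, Holwick.
Dunmore–Ostley: Dunmore 11–6.
Dunmore vs Elsford: Elsford, 10–7.
Ostley vs Elsford: Elsford, 10–7.
Each city has at least one pairwise win (Fairlea beats Dunmore; Selby beats Fairlea; Holwick beats Fairlea; Dunmore beats Selby; Ostley beats Holwick; Elsford beats Fairlea) — no Condorcet loser.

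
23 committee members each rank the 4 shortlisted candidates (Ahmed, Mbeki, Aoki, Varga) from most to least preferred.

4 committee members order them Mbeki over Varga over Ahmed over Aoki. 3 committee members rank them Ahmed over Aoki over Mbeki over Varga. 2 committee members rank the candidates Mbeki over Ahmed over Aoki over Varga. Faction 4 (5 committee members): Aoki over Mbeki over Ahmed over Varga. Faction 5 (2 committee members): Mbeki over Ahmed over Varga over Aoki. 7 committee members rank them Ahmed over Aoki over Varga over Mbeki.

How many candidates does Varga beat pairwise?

0

Varga against each rival (23 committee members):
Varga vs Ahmed: Varga is ranked higher on 4 ballots, Ahmed on 19. Ahmed wins 19–4.
Varga vs Mbeki: Mbeki, 16–7.
Varga vs Aoki: Varga preferred on 4+2 = 6 ballots; Aoki wins 17–6.
Varga beats no one; loses to Ahmed, Mbeki, Aoki — 0 pairwise wins.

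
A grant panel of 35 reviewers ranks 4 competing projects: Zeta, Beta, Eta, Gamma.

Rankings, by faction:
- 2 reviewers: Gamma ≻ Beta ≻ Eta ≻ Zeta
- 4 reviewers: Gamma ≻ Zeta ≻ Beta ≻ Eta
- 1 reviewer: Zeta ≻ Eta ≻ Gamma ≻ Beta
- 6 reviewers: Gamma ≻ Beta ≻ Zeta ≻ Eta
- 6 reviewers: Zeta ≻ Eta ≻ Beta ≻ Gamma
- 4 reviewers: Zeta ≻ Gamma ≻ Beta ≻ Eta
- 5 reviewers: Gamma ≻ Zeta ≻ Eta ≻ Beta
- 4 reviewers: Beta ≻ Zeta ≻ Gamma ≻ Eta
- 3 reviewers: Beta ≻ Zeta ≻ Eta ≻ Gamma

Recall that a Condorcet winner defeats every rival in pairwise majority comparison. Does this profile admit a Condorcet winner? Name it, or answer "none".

Zeta

Check each pair by majority over 35 ballots:
Zeta vs Beta: Zeta, 20–15.
Zeta vs Eta: 33 to 2, Zeta.
Zeta vs Gamma: Zeta wins 18–17.
Beta vs Eta: Beta preferred on 2+4+6+4+4+3 = 23 ballots; Beta wins 23–12.
Beta vs Gamma: Gamma, 22–13.
Eta vs Gamma: 10 to 25, Gamma.
Zeta beats each of Beta, Eta, Gamma — Zeta is the Condorcet winner.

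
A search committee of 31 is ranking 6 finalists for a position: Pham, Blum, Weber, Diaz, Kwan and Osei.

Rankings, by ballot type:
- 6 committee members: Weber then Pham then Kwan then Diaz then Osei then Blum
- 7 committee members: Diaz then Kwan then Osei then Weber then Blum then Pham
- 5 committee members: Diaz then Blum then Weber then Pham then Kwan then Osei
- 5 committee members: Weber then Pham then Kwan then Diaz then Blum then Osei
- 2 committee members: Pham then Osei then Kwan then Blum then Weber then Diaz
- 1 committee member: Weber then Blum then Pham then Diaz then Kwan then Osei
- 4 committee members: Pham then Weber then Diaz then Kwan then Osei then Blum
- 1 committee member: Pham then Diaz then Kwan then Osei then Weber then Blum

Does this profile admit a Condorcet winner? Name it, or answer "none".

Weber

Check each pair by majority over 31 ballots:
Pham vs Blum: Pham preferred on 6+5+2+4+1 = 18 ballots; Pham wins 18–13.
Pham vs Weber: Pham is ranked higher on 2+4+1 = 7 ballots, Weber on 24. Weber wins 24–7.
Pham vs Diaz: Pham is ranked higher on 6+5+2+1+4+1 = 19 ballots, Diaz on 12. Pham wins 19–12.
Pham–Kwan: Pham 24–7.
Pham vs Osei: Pham, 24–7.
Blum vs Weber: 5+2 = 7 for Blum, 24 for Weber — Weber by 24–7.
Blum vs Diaz: Blum preferred on 2+1 = 3 ballots; Diaz wins 28–3.
Blum vs Kwan: Blum is ranked higher on 5+1 = 6 ballots, Kwan on 25. Kwan wins 25–6.
Blum–Osei: Osei 20–11.
Weber vs Diaz: Weber preferred on 6+5+2+1+4 = 18 ballots; Weber wins 18–13.
Weber vs Kwan: 6+5+5+1+4 = 21 for Weber, 10 for Kwan — Weber by 21–10.
Weber vs Osei: 6+5+5+1+4 = 21 for Weber, 10 for Osei — Weber by 21–10.
Diaz–Kwan: Diaz 18–13.
Diaz–Osei: Diaz 29–2.
Kwan vs Osei: 29 to 2, Kwan.
Weber defeats every rival head-to-head and is the Condorcet winner.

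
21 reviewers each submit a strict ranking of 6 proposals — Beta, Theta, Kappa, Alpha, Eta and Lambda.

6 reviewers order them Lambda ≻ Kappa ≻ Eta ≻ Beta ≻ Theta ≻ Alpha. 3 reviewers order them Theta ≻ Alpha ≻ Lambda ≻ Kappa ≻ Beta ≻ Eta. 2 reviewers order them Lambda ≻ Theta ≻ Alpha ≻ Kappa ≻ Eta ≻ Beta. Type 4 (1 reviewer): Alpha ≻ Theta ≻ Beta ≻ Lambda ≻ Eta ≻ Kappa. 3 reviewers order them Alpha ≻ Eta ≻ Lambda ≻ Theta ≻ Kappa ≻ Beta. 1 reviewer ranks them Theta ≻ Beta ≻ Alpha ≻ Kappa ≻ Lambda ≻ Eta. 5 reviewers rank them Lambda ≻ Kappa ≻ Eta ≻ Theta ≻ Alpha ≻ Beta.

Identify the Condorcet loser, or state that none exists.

Head-to-head results (21 reviewers):
Beta–Theta: Theta 15–6.
Beta vs Kappa: Kappa, 19–2.
Beta vs Alpha: Alpha wins 14–7.
Beta vs Eta: Eta wins 16–5.
Beta vs Lambda: Lambda wins 19–2.
Theta vs Kappa: Theta preferred on 3+2+1+3+1 = 10 ballots; Kappa wins 11–10.
Theta vs Alpha: Theta, 17–4.
Theta vs Eta: 3+2+1+1 = 7 for Theta, 14 for Eta — Eta by 14–7.
Theta vs Lambda: 3+1+1 = 5 for Theta, 16 for Lambda — Lambda by 16–5.
Kappa vs Alpha: Kappa, 11–10.
Kappa vs Eta: Kappa wins 17–4.
Kappa–Lambda: Lambda 20–1.
Alpha vs Eta: Alpha is ranked higher on 3+2+1+3+1 = 10 ballots, Eta on 11. Eta wins 11–10.
Alpha vs Lambda: Lambda wins 13–8.
Eta vs Lambda: Lambda wins 18–3.
Beta loses to every other project — it is the Condorcet loser.

Beta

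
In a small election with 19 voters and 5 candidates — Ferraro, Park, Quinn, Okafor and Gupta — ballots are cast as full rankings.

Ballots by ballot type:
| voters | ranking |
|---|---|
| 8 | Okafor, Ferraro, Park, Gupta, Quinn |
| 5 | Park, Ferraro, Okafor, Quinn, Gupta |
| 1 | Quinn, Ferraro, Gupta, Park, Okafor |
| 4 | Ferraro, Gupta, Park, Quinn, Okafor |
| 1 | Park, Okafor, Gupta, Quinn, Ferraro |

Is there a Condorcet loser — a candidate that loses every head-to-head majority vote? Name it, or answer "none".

Pairwise majorities:
Ferraro vs Park: Ferraro, 13–6.
Ferraro vs Quinn: 17 to 2, Ferraro.
Ferraro vs Okafor: Ferraro, 10–9.
Ferraro vs Gupta: Ferraro preferred on 8+5+1+4 = 18 ballots; Ferraro wins 18–1.
Park vs Quinn: Park wins 18–1.
Park vs Okafor: 5+1+4+1 = 11 for Park, 8 for Okafor — Park by 11–8.
Park vs Gupta: Park preferred on 8+5+1 = 14 ballots; Park wins 14–5.
Quinn vs Okafor: Quinn is ranked higher on 1+4 = 5 ballots, Okafor on 14. Okafor wins 14–5.
Quinn vs Gupta: Quinn preferred on 5+1 = 6 ballots; Gupta wins 13–6.
Okafor vs Gupta: 8+5+1 = 14 for Okafor, 5 for Gupta — Okafor by 14–5.
Quinn loses to every other candidate — it is the Condorcet loser.

Quinn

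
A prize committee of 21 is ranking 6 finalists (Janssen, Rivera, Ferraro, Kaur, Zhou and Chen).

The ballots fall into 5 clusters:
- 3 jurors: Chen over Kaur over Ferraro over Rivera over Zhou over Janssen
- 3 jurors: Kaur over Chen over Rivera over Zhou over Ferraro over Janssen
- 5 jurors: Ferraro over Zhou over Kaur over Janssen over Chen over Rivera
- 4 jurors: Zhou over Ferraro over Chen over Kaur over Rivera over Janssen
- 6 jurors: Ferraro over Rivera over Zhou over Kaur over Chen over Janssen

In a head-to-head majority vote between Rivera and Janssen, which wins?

Rivera

Ballots ranking Rivera above Janssen: 3 + 3 + 4 + 6 = 16.
Ballots ranking Janssen above Rivera: 21 − 16 = 5.
Rivera wins the head-to-head 16–5.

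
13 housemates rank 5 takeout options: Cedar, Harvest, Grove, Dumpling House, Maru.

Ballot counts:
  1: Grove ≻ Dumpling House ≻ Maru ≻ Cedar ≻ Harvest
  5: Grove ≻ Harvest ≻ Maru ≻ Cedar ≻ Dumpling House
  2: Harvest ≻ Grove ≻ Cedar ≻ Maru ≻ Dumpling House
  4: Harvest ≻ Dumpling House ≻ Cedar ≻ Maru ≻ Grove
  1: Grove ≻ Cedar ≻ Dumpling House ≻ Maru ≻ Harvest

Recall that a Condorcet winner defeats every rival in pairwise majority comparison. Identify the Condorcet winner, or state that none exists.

Grove

Check each pair by majority over 13 ballots:
Cedar vs Harvest: Cedar is ranked higher on 1+1 = 2 ballots, Harvest on 11. Harvest wins 11–2.
Cedar vs Grove: Grove, 9–4.
Cedar vs Dumpling House: Cedar is ranked higher on 5+2+1 = 8 ballots, Dumpling House on 5. Cedar wins 8–5.
Cedar vs Maru: Cedar preferred on 2+4+1 = 7 ballots; Cedar wins 7–6.
Harvest vs Grove: 2+4 = 6 for Harvest, 7 for Grove — Grove by 7–6.
Harvest vs Dumpling House: Harvest wins 11–2.
Harvest vs Maru: Harvest is ranked higher on 5+2+4 = 11 ballots, Maru on 2. Harvest wins 11–2.
Grove vs Dumpling House: Grove is ranked higher on 1+5+2+1 = 9 ballots, Dumpling House on 4. Grove wins 9–4.
Grove vs Maru: Grove preferred on 1+5+2+1 = 9 ballots; Grove wins 9–4.
Dumpling House vs Maru: Maru wins 7–6.
Grove defeats every rival head-to-head and is the Condorcet winner.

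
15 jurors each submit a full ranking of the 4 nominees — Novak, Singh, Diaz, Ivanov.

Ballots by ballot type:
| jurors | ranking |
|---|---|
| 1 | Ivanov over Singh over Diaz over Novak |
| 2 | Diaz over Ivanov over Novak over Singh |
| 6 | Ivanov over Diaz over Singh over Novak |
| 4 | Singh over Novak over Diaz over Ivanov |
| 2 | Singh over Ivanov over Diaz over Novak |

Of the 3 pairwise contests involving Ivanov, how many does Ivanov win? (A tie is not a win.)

Ivanov against each rival (15 jurors):
Ivanov vs Novak: Ivanov, 11–4.
Ivanov vs Singh: Ivanov, 9–6.
Ivanov vs Diaz: Ivanov wins 9–6.
Ivanov beats Novak, Singh, Diaz — 3 pairwise wins.

3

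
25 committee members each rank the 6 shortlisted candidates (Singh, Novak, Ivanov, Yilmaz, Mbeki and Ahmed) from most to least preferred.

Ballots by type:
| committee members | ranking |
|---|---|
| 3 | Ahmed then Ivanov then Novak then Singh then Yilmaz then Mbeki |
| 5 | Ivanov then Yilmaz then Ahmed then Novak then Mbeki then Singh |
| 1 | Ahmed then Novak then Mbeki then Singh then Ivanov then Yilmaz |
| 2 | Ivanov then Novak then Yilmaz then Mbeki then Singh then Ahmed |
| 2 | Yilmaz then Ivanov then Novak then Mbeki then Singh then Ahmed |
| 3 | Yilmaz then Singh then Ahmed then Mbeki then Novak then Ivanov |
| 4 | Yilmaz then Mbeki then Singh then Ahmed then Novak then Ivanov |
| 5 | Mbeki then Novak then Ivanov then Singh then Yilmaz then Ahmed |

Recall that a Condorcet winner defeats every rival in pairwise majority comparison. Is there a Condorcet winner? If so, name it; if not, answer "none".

Head-to-head results (25 committee members):
Singh vs Novak: Novak wins 18–7.
Singh–Ivanov: Ivanov 17–8.
Singh–Yilmaz: Yilmaz 16–9.
Singh vs Mbeki: Mbeki wins 19–6.
Singh–Ahmed: Singh 16–9.
Novak–Ivanov: Novak 13–12.
Novak vs Yilmaz: Yilmaz wins 14–11.
Novak–Mbeki: Novak 13–12.
Novak–Ahmed: Ahmed 16–9.
Ivanov vs Yilmaz: Ivanov wins 16–9.
Ivanov vs Mbeki: Mbeki, 13–12.
Ivanov vs Ahmed: Ivanov, 14–11.
Yilmaz vs Mbeki: Yilmaz, 19–6.
Yilmaz vs Ahmed: Yilmaz, 21–4.
Mbeki–Ahmed: Mbeki 13–12.
Each candidate drops at least one matchup (Singh loses to Novak; Novak loses to Yilmaz; Ivanov loses to Novak; Yilmaz loses to Ivanov; Mbeki loses to Novak; Ahmed loses to Singh); the cycle Singh > Ahmed > Novak > Singh rules out a Condorcet winner.

none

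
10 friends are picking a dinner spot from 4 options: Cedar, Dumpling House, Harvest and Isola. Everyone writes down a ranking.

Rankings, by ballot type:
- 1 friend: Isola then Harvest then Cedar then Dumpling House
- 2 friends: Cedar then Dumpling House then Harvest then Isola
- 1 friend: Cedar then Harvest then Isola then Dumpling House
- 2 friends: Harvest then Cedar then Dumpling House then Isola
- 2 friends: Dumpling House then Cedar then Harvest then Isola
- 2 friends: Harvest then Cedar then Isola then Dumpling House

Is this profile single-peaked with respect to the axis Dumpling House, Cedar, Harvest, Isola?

yes

Axis positions: Dumpling House=1, Cedar=2, Harvest=3, Isola=4.
Ballot type 1 (peak Isola at position 4): ranking walks positions 4-3-2-1, expanding outward from the peak — single-peaked.
Ballot type 2 (peak Cedar at position 2): ranking walks positions 2-1-3-4, expanding outward from the peak — single-peaked.
Ballot type 3 (peak Cedar at position 2): ranking walks positions 2-3-4-1, expanding outward from the peak — single-peaked.
Ballot type 4 (peak Harvest at position 3): ranking walks positions 3-2-1-4, expanding outward from the peak — single-peaked.
Ballot type 5 (peak Dumpling House at position 1): ranking walks positions 1-2-3-4, expanding outward from the peak — single-peaked.
Ballot type 6 (peak Harvest at position 3): ranking walks positions 3-2-4-1, expanding outward from the peak — single-peaked.
Every ranking is single-peaked on this axis.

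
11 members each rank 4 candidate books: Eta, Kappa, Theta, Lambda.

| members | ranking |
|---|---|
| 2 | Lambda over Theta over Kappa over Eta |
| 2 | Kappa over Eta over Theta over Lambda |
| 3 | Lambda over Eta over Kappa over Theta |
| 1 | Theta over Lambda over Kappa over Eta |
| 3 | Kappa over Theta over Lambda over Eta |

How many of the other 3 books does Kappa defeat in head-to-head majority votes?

2

Kappa against each rival (11 members):
Kappa vs Eta: Kappa wins 8–3.
Kappa vs Theta: 8 to 3, Kappa.
Kappa vs Lambda: 5 to 6, Lambda.
Kappa beats Eta, Theta; loses to Lambda — 2 pairwise wins.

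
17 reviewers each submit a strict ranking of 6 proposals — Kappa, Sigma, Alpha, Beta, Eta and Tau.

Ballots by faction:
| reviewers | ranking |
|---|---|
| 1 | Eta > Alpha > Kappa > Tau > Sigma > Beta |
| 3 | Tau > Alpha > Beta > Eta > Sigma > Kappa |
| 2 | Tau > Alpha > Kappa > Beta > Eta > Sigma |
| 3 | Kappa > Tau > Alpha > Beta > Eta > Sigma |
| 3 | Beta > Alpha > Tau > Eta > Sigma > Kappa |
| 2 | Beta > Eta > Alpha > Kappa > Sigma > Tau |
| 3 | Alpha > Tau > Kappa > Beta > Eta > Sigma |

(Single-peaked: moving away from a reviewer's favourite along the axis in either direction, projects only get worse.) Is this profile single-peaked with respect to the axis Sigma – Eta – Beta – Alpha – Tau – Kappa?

no

Axis positions: Sigma=1, Eta=2, Beta=3, Alpha=4, Tau=5, Kappa=6.
Faction 1: ranking walks positions 2-4-6-5-1-3; Alpha is ranked above Beta even though Beta lies between Alpha and the peak Eta on the axis — preferences dip and rise again. Not single-peaked.
Faction 2 (peak Tau at position 5): ranking walks positions 5-4-3-2-1-6, expanding outward from the peak — single-peaked.
Faction 3 (peak Tau at position 5): ranking walks positions 5-4-6-3-2-1, expanding outward from the peak — single-peaked.
Faction 4 (peak Kappa at position 6): ranking walks positions 6-5-4-3-2-1, expanding outward from the peak — single-peaked.
Faction 5 (peak Beta at position 3): ranking walks positions 3-4-5-2-1-6, expanding outward from the peak — single-peaked.
Faction 6: ranking walks positions 3-2-4-6-1-5; Kappa is ranked above Tau even though Tau lies between Kappa and the peak Beta on the axis — preferences dip and rise again. Not single-peaked.
Faction 7 (peak Alpha at position 4): ranking walks positions 4-5-6-3-2-1, expanding outward from the peak — single-peaked.
Faction 1 violates single-peakedness, so the profile is not single-peaked on this axis.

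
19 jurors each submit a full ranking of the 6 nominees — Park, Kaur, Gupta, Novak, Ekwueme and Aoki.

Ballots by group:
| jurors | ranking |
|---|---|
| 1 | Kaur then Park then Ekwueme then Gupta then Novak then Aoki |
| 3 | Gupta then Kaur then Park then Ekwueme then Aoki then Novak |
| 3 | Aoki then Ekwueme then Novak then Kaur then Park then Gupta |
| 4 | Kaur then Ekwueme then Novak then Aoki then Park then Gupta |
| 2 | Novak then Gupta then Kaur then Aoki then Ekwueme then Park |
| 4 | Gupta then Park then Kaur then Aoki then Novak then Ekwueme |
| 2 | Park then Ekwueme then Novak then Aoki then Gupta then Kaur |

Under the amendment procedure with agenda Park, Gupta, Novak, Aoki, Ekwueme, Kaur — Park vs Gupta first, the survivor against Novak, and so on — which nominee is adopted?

Kaur

Round 1: Park vs Gupta — 10–9, Park advances.
Round 2: Park vs Novak — 10–9, Park advances.
Round 3: Park vs Aoki — 10–9, Park advances.
Round 4: Park vs Ekwueme — 10–9, Park advances.
Round 5: Park vs Kaur — 6–13, Kaur advances.
Kaur survives the agenda.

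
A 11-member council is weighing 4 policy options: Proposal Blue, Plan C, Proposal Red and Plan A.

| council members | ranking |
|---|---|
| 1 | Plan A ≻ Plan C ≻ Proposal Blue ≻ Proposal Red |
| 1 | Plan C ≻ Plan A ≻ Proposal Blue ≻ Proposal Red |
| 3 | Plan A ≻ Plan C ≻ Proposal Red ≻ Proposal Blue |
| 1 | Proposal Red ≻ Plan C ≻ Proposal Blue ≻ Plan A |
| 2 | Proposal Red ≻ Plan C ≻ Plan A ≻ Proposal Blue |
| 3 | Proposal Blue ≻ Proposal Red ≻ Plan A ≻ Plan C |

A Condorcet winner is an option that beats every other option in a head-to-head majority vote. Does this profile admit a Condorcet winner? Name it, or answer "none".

Check each pair by majority over 11 ballots:
Proposal Blue vs Plan C: 3 for Proposal Blue, 8 for Plan C — Plan C by 8–3.
Proposal Blue vs Proposal Red: Proposal Blue preferred on 1+1+3 = 5 ballots; Proposal Red wins 6–5.
Proposal Blue vs Plan A: 4 to 7, Plan A.
Plan C vs Proposal Red: 5 to 6, Proposal Red.
Plan C vs Plan A: 1+1+2 = 4 for Plan C, 7 for Plan A — Plan A by 7–4.
Proposal Red vs Plan A: Proposal Red is ranked higher on 1+2+3 = 6 ballots, Plan A on 5. Proposal Red wins 6–5.
Only Proposal Red has no losses; Proposal Red is the Condorcet winner.

Proposal Red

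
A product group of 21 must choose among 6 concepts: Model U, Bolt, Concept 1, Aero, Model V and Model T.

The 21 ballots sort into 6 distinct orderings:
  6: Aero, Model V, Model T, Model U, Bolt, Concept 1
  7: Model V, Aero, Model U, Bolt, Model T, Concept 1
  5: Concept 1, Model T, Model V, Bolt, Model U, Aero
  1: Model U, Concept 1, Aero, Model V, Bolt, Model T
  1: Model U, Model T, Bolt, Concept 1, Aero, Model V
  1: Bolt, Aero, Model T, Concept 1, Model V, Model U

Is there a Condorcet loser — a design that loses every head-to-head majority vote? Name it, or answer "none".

Pairwise majorities:
Model U vs Bolt: 15 to 6, Model U.
Model U vs Concept 1: Model U preferred on 6+7+1+1 = 15 ballots; Model U wins 15–6.
Model U vs Aero: 5+1+1 = 7 for Model U, 14 for Aero — Aero by 14–7.
Model U vs Model V: Model V, 19–2.
Model U vs Model T: Model T, 12–9.
Bolt vs Concept 1: Bolt is ranked higher on 6+7+1+1 = 15 ballots, Concept 1 on 6. Bolt wins 15–6.
Bolt vs Aero: Bolt preferred on 5+1+1 = 7 ballots; Aero wins 14–7.
Bolt vs Model V: Bolt preferred on 1+1 = 2 ballots; Model V wins 19–2.
Bolt vs Model T: Model T, 12–9.
Concept 1–Aero: Aero 14–7.
Concept 1–Model V: Model V 13–8.
Concept 1 vs Model T: Model T wins 15–6.
Aero vs Model V: Aero is ranked higher on 6+1+1+1 = 9 ballots, Model V on 12. Model V wins 12–9.
Aero–Model T: Aero 15–6.
Model V–Model T: Model V 14–7.
Only Concept 1 has no wins; Concept 1 is the Condorcet loser.

Concept 1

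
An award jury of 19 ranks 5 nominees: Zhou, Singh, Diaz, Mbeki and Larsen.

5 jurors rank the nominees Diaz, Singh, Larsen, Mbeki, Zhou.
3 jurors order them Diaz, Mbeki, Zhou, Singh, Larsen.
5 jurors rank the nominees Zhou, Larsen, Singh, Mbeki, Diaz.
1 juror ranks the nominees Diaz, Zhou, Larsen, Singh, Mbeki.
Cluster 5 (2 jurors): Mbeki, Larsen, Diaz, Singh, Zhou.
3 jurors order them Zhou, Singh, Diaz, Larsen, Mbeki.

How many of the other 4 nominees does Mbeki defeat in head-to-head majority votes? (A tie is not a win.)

1

Mbeki against each rival (19 jurors):
Mbeki–Zhou: Mbeki 10–9.
Mbeki vs Singh: Mbeki is ranked higher on 3+2 = 5 ballots, Singh on 14. Singh wins 14–5.
Mbeki–Diaz: Diaz 12–7.
Mbeki vs Larsen: Larsen, 14–5.
Mbeki beats Zhou; loses to Singh, Diaz, Larsen — 1 pairwise win.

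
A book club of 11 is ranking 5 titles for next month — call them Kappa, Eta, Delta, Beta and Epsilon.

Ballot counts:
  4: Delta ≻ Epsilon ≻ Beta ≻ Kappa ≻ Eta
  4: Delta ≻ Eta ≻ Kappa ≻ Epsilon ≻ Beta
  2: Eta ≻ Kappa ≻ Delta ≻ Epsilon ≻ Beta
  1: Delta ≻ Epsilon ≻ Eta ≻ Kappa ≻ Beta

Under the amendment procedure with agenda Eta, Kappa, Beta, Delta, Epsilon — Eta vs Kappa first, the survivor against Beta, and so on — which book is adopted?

Round 1: Eta vs Kappa — 7–4, Eta advances.
Round 2: Eta vs Beta — 7–4, Eta advances.
Round 3: Eta vs Delta — 2–9, Delta advances.
Round 4: Delta vs Epsilon — 11–0, Delta advances.
The agenda winner is Delta.

Delta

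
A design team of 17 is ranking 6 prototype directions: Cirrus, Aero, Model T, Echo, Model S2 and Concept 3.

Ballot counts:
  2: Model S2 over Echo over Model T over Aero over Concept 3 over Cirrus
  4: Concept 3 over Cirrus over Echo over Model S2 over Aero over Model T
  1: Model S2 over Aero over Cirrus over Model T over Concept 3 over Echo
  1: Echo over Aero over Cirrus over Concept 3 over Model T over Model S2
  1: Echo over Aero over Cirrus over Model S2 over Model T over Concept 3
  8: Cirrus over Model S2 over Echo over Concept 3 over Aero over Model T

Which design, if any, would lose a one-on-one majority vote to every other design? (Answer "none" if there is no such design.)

Model T

Pairwise majorities:
Cirrus vs Aero: Cirrus wins 12–5.
Cirrus vs Model T: Cirrus, 15–2.
Cirrus vs Echo: 13 to 4, Cirrus.
Cirrus vs Model S2: Cirrus wins 14–3.
Cirrus vs Concept 3: 1+1+1+8 = 11 for Cirrus, 6 for Concept 3 — Cirrus by 11–6.
Aero–Model T: Aero 15–2.
Aero vs Echo: Echo, 16–1.
Aero vs Model S2: Model S2, 15–2.
Aero vs Concept 3: 5 to 12, Concept 3.
Model T vs Echo: Echo wins 16–1.
Model T vs Model S2: 1 for Model T, 16 for Model S2 — Model S2 by 16–1.
Model T vs Concept 3: Concept 3 wins 13–4.
Echo vs Model S2: 6 to 11, Model S2.
Echo vs Concept 3: Echo, 12–5.
Model S2 vs Concept 3: Model S2 is ranked higher on 2+1+1+8 = 12 ballots, Concept 3 on 5. Model S2 wins 12–5.
Model T is beaten in every head-to-head and is the Condorcet loser.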